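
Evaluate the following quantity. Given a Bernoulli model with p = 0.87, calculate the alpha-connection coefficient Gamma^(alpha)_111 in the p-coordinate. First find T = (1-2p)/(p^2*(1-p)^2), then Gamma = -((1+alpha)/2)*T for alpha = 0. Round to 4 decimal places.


Skewness (Amari-Chentsov) tensor: T = (1-2p)/(p^2*(1-p)^2).
p = 0.87, 1-2p = -0.74, p^2 = 0.7569, (1-p)^2 = 0.0169.
T = -0.74/(0.7569 * 0.0169) = -57.850419.
In the p-coordinate, Gamma^(alpha) = Gamma^(0) - (alpha/2)*T with Gamma^(0) = (1/2)*g'(p) = -T/2,
so Gamma^(alpha) = -((1+alpha)/2)*T.
alpha = 0, -(1+alpha)/2 = -0.5.
Gamma = -0.5 * -57.850419 = 28.9252

28.9252


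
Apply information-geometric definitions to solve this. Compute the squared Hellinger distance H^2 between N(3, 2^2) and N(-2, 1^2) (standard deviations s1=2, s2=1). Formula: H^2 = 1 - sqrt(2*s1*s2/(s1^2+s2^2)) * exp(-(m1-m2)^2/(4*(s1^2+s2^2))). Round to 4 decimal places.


Squared Hellinger distance for Gaussians:
H^2 = 1 - sqrt(2*s1*s2/(s1^2+s2^2)) * exp(-(m1-m2)^2/(4*(s1^2+s2^2))).
s1^2 = 4, s2^2 = 1, s1^2+s2^2 = 5.
sqrt(2*2*1/(5)) = 0.894427.
(m1-m2)^2 = (5)^2 = 25.
exp(-25/(4*5)) = exp(-1.25) = 0.286505.
H^2 = 1 - 0.894427*0.286505 = 0.7437

0.7437


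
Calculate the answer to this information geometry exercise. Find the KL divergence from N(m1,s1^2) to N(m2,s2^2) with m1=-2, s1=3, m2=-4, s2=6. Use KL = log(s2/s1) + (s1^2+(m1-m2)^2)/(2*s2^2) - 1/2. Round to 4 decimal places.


KL divergence between normal distributions:
KL = log(s2/s1) + (s1^2 + (m1-m2)^2)/(2*s2^2) - 1/2.
log(6/3) = 0.693147.
(3^2 + (-2--4)^2)/(2*6^2) = (9 + 4)/72 = 0.180556.
KL = 0.693147 + 0.180556 - 0.5 = 0.3737

0.3737


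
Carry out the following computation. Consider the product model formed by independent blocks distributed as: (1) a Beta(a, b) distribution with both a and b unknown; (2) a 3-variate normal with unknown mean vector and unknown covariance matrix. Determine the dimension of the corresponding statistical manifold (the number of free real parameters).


The dimension of a statistical manifold equals the number of free
(independent) real parameters of the model. For a product of independent
blocks the parameter counts add.
- Beta (a, b): 2.
- 3-variate normal: 3 (mean) + 3*4/2 = 6 (symmetric covariance) = 9.
Total = 2 + 9 = 11.
Dimension = 11

11


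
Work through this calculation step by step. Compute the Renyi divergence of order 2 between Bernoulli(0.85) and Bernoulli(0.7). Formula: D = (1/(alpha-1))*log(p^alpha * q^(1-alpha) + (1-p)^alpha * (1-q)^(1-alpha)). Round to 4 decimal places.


Renyi divergence of order alpha between Bernoulli distributions:
D = (1/(alpha-1))*log(p^alpha * q^(1-alpha) + (1-p)^alpha * (1-q)^(1-alpha)).
alpha = 2, p = 0.85, q = 0.7.
p^alpha * q^(1-alpha) = 0.85^2 * 0.7^-1 = 1.032143.
(1-p)^alpha * (1-q)^(1-alpha) = 0.15^2 * 0.3^-1 = 0.075.
sum = 1.032143 + 0.075 = 1.107143.
D = (1/1)*log(1.107143) = 0.1018

0.1018


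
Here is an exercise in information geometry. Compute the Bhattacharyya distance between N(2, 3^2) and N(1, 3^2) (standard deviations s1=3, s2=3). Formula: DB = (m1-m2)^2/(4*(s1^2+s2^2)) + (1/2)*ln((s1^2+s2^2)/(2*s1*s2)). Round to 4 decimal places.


Bhattacharyya distance between two Gaussians:
DB = (m1-m2)^2/(4*(s1^2+s2^2)) + (1/2)*ln((s1^2+s2^2)/(2*s1*s2)).
(m1-m2)^2 = (1)^2 = 1.
s1^2+s2^2 = 9 + 9 = 18.
term1 = 1/72 = 0.013889.
term2 = 0.5*ln(18/18.0) = 0.0.
DB = 0.013889 + 0.0 = 0.0139

0.0139


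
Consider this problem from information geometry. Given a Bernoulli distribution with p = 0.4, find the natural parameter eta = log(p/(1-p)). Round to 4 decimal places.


Natural parameter for Bernoulli: eta = log(p/(1-p)).
p = 0.4, 1-p = 0.6.
p/(1-p) = 0.666667.
eta = log(0.666667) = -0.4055

-0.4055


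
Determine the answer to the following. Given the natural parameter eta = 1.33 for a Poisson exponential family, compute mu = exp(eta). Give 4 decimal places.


Expectation parameter for Poisson exponential family:
mu = exp(eta).
eta = 1.33.
mu = exp(1.33) = 3.7810

3.7810


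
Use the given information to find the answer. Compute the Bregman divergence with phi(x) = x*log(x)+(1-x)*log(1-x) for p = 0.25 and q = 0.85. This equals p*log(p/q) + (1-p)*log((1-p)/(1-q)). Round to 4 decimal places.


Bregman divergence with negative entropy generator:
D = p*log(p/q) + (1-p)*log((1-p)/(1-q)).
p = 0.25, q = 0.85.
p*log(p/q) = 0.25*log(0.25/0.85) = -0.305944.
(1-p)*log((1-p)/(1-q)) = 0.75*log(0.75/0.15) = 1.207078.
D = -0.305944 + 1.207078 = 0.9011

0.9011


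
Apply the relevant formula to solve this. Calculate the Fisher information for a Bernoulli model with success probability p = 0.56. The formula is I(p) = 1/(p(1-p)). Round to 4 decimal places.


For Bernoulli(p), Fisher information is I(p) = 1/(p*(1-p)).
p = 0.56, 1-p = 0.44.
p*(1-p) = 0.2464.
I(p) = 1/0.2464 = 4.0584

4.0584


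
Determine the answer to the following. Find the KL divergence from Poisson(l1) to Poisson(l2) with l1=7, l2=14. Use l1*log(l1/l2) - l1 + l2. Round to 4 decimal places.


KL divergence for Poisson:
KL = l1*log(l1/l2) - l1 + l2.
l1 = 7, l2 = 14.
log(7/14) = -0.693147.
l1*log(l1/l2) = 7 * -0.693147 = -4.85203.
KL = -4.85203 - 7 + 14 = 2.1480

2.1480


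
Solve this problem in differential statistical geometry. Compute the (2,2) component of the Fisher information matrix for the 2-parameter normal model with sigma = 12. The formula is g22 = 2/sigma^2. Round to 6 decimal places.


For the 2-parameter normal family, the Fisher metric has:
  g11 = 1/sigma^2, g22 = 2/sigma^2.
sigma = 12, sigma^2 = 144.
g22 = 0.013889

0.013889


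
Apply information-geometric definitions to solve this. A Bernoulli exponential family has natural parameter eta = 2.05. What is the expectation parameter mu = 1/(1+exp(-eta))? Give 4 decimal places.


Dual coordinate (expectation parameter) for Bernoulli:
mu = 1/(1+exp(-eta)).
eta = 2.05.
exp(-eta) = exp(-2.05) = 0.128735.
mu = 1/(1+0.128735) = 0.8859

0.8859


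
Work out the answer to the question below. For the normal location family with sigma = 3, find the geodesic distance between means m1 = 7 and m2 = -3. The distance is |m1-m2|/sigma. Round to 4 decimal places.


On the fixed-variance normal subfamily, geodesic distance = |m1-m2|/sigma.
|7 - -3| = 10.
sigma = 3.
d = 10/3 = 3.3333

3.3333


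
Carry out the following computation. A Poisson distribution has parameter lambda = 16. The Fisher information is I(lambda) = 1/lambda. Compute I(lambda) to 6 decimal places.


Fisher information for Poisson: I(lambda) = 1/lambda.
lambda = 16.
I(lambda) = 1/16 = 0.062500

0.062500


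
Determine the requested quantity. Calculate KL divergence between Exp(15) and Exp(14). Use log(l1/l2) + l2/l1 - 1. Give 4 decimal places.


KL divergence for exponential family:
KL = log(l1/l2) + l2/l1 - 1.
log(15/14) = 0.068993.
14/15 = 0.933333.
KL = 0.068993 + 0.933333 - 1 = 0.0023

0.0023


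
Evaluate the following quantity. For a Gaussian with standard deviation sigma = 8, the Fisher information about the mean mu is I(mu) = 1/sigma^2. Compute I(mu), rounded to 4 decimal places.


The Fisher information for the mean of a normal distribution is I(mu) = 1/sigma^2.
sigma = 8, so sigma^2 = 64.
I(mu) = 1/64 = 0.0156

0.0156


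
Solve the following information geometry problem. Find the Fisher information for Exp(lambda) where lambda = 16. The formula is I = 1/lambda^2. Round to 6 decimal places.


Fisher information for exponential: I(lambda) = 1/lambda^2.
lambda = 16, lambda^2 = 256.
I = 1/256 = 0.003906

0.003906


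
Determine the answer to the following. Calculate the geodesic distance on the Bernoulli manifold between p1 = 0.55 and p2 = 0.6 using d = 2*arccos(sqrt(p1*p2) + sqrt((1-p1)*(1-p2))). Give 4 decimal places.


Geodesic distance on Bernoulli manifold:
d(p1,p2) = 2*arccos(sqrt(p1*p2) + sqrt((1-p1)*(1-p2))).
sqrt(p1*p2) = sqrt(0.55*0.6) = 0.574456.
sqrt((1-p1)*(1-p2)) = sqrt(0.45*0.4) = 0.424264.
arg = 0.574456 + 0.424264 = 0.99872.
d = 2*arccos(0.99872) = 0.1012

0.1012


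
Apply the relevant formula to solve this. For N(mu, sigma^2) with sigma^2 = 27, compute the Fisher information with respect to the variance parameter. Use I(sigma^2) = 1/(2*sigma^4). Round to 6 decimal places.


Fisher information for variance: I(sigma^2) = 1/(2*sigma^4).
sigma^2 = 27, so sigma^4 = 729.
I = 1/(2*729) = 1/1458 = 0.000686

0.000686


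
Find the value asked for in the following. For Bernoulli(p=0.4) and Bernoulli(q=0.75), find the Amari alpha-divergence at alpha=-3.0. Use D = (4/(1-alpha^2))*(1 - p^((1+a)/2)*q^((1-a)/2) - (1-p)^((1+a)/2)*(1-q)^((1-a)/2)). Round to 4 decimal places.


Amari alpha-divergence:
D = (4/(1-alpha^2))*(1 - p^((1+a)/2)*q^((1-a)/2) - (1-p)^((1+a)/2)*(1-q)^((1-a)/2)).
alpha = -3.0, p = 0.4, q = 0.75.
e1 = (1+alpha)/2 = -1.0, e2 = (1-alpha)/2 = 2.0.
t1 = p^e1 * q^e2 = 0.4^-1.0 * 0.75^2.0 = 1.40625.
t2 = (1-p)^e1 * (1-q)^e2 = 0.6^-1.0 * 0.25^2.0 = 0.104167.
4/(1-alpha^2) = -0.5.
D = -0.5*(1 - 1.40625 - 0.104167) = 0.2552

0.2552


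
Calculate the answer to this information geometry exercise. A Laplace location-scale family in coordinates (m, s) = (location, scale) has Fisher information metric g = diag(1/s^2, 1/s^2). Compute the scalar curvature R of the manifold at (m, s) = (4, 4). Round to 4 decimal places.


The metric has the form g = (A dm^2 + B ds^2)/s^2 with A = 1, B = 1.
Substitute u = sqrt(A/B)*m: g = B*(du^2 + ds^2)/s^2, i.e. B times the
Poincare upper half-plane metric, which has constant Gaussian curvature -1.
Scaling a 2D metric by a constant c divides the Gaussian curvature by c,
so K = -1/B = -1/(1) = -1.0000 everywhere (the point (m, s) = (4, 4) is irrelevant:
the curvature is constant).
Scalar curvature in dimension 2: R = 2K = -2/(1) = -2.0000.

-2.0000


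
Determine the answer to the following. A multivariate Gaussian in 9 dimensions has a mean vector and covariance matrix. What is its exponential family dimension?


Exponential family dimension calculation:
For 9-dim MVN: mean has 9 params, covariance has 9*10/2 = 45 unique entries.
Total dim = 9 + 45 = 54.

54


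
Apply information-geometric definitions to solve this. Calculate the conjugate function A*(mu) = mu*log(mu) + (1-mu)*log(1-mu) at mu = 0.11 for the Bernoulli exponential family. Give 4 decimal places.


Legendre transform for Bernoulli:
A*(mu) = mu*log(mu) + (1-mu)*log(1-mu).
mu = 0.11, 1-mu = 0.89.
mu*log(mu) = 0.11*log(0.11) = -0.2428.
(1-mu)*log(1-mu) = 0.89*log(0.89) = -0.103715.
A* = -0.2428 + -0.103715 = -0.3465

-0.3465


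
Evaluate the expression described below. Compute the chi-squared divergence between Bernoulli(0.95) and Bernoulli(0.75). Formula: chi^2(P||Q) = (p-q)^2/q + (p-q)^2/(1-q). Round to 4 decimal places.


Chi-squared divergence between Bernoulli distributions:
chi^2 = (p-q)^2/q + (p-q)^2/(1-q).
p = 0.95, q = 0.75, p-q = 0.2.
(p-q)^2 = 0.04.
term1 = 0.04/0.75 = 0.053333.
term2 = 0.04/0.25 = 0.16.
chi^2 = 0.053333 + 0.16 = 0.2133

0.2133


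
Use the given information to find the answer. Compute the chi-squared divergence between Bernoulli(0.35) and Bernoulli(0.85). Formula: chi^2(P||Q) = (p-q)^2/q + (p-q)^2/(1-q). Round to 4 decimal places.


Chi-squared divergence between Bernoulli distributions:
chi^2 = (p-q)^2/q + (p-q)^2/(1-q).
p = 0.35, q = 0.85, p-q = -0.5.
(p-q)^2 = 0.25.
term1 = 0.25/0.85 = 0.294118.
term2 = 0.25/0.15 = 1.666667.
chi^2 = 0.294118 + 1.666667 = 1.9608

1.9608


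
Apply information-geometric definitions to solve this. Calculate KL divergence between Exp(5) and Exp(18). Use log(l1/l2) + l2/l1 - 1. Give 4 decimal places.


KL divergence for exponential family:
KL = log(l1/l2) + l2/l1 - 1.
log(5/18) = -1.280934.
18/5 = 3.6.
KL = -1.280934 + 3.6 - 1 = 1.3191

1.3191


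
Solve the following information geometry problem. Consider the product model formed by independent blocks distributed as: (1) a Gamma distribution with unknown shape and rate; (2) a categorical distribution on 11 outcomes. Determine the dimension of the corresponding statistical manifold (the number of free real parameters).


The dimension of a statistical manifold equals the number of free
(independent) real parameters of the model. For a product of independent
blocks the parameter counts add.
- Gamma (shape, rate): 2.
- categorical on 11 outcomes (probabilities sum to 1): 11-1 = 10.
Total = 2 + 10 = 12.
Dimension = 12

12


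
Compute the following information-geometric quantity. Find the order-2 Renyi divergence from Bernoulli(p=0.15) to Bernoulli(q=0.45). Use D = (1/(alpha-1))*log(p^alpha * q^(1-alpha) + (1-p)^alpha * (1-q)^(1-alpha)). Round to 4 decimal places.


Renyi divergence of order alpha between Bernoulli distributions:
D = (1/(alpha-1))*log(p^alpha * q^(1-alpha) + (1-p)^alpha * (1-q)^(1-alpha)).
alpha = 2, p = 0.15, q = 0.45.
p^alpha * q^(1-alpha) = 0.15^2 * 0.45^-1 = 0.05.
(1-p)^alpha * (1-q)^(1-alpha) = 0.85^2 * 0.55^-1 = 1.313636.
sum = 0.05 + 1.313636 = 1.363636.
D = (1/1)*log(1.363636) = 0.3102

0.3102


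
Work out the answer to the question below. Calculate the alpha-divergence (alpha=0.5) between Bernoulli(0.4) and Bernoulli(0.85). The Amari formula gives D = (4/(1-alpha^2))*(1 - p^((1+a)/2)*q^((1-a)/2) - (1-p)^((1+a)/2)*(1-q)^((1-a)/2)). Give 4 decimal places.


Amari alpha-divergence:
D = (4/(1-alpha^2))*(1 - p^((1+a)/2)*q^((1-a)/2) - (1-p)^((1+a)/2)*(1-q)^((1-a)/2)).
alpha = 0.5, p = 0.4, q = 0.85.
e1 = (1+alpha)/2 = 0.75, e2 = (1-alpha)/2 = 0.25.
t1 = p^e1 * q^e2 = 0.4^0.75 * 0.85^0.25 = 0.482947.
t2 = (1-p)^e1 * (1-q)^e2 = 0.6^0.75 * 0.15^0.25 = 0.424264.
4/(1-alpha^2) = 5.333333.
D = 5.333333*(1 - 0.482947 - 0.424264) = 0.4949

0.4949


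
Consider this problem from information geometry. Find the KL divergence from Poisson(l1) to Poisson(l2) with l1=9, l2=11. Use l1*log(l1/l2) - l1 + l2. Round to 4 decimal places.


KL divergence for Poisson:
KL = l1*log(l1/l2) - l1 + l2.
l1 = 9, l2 = 11.
log(9/11) = -0.200671.
l1*log(l1/l2) = 9 * -0.200671 = -1.806036.
KL = -1.806036 - 9 + 11 = 0.1940

0.1940


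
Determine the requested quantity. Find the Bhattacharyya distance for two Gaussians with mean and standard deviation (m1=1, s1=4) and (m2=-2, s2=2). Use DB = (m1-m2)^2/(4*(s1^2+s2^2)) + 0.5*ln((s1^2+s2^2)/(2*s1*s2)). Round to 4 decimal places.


Bhattacharyya distance between two Gaussians:
DB = (m1-m2)^2/(4*(s1^2+s2^2)) + (1/2)*ln((s1^2+s2^2)/(2*s1*s2)).
(m1-m2)^2 = (3)^2 = 9.
s1^2+s2^2 = 16 + 4 = 20.
term1 = 9/80 = 0.1125.
term2 = 0.5*ln(20/16.0) = 0.111572.
DB = 0.1125 + 0.111572 = 0.2241

0.2241


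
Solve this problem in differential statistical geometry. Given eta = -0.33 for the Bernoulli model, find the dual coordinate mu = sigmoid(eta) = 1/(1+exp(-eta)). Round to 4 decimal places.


Dual coordinate (expectation parameter) for Bernoulli:
mu = 1/(1+exp(-eta)).
eta = -0.33.
exp(-eta) = exp(0.33) = 1.390968.
mu = 1/(1+1.390968) = 0.4182

0.4182


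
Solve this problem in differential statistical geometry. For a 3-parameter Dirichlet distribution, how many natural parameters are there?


Exponential family dimension calculation:
Dirichlet with 3 components has 3 natural parameters.

3


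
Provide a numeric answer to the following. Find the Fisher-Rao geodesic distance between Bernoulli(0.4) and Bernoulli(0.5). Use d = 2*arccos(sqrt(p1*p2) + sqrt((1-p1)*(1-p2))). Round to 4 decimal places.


Geodesic distance on Bernoulli manifold:
d(p1,p2) = 2*arccos(sqrt(p1*p2) + sqrt((1-p1)*(1-p2))).
sqrt(p1*p2) = sqrt(0.4*0.5) = 0.447214.
sqrt((1-p1)*(1-p2)) = sqrt(0.6*0.5) = 0.547723.
arg = 0.447214 + 0.547723 = 0.994936.
d = 2*arccos(0.994936) = 0.2014

0.2014


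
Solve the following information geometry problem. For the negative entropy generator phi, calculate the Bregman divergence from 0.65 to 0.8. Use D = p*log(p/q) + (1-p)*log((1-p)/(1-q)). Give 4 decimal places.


Bregman divergence with negative entropy generator:
D = p*log(p/q) + (1-p)*log((1-p)/(1-q)).
p = 0.65, q = 0.8.
p*log(p/q) = 0.65*log(0.65/0.8) = -0.134966.
(1-p)*log((1-p)/(1-q)) = 0.35*log(0.35/0.2) = 0.195866.
D = -0.134966 + 0.195866 = 0.0609

0.0609


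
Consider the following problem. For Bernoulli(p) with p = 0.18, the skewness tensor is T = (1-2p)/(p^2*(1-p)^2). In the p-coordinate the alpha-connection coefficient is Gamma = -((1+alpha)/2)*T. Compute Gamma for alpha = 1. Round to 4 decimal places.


Skewness (Amari-Chentsov) tensor: T = (1-2p)/(p^2*(1-p)^2).
p = 0.18, 1-2p = 0.64, p^2 = 0.0324, (1-p)^2 = 0.6724.
T = 0.64/(0.0324 * 0.6724) = 29.376988.
In the p-coordinate, Gamma^(alpha) = Gamma^(0) - (alpha/2)*T with Gamma^(0) = (1/2)*g'(p) = -T/2,
so Gamma^(alpha) = -((1+alpha)/2)*T.
alpha = 1, -(1+alpha)/2 = -1.0.
Gamma = -1.0 * 29.376988 = -29.3770

-29.3770


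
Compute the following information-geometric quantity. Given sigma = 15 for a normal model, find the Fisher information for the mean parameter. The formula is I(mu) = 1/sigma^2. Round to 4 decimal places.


The Fisher information for the mean of a normal distribution is I(mu) = 1/sigma^2.
sigma = 15, so sigma^2 = 225.
I(mu) = 1/225 = 0.0044

0.0044


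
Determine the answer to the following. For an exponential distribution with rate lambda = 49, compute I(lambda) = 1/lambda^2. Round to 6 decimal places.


Fisher information for exponential: I(lambda) = 1/lambda^2.
lambda = 49, lambda^2 = 2401.
I = 1/2401 = 0.000416

0.000416


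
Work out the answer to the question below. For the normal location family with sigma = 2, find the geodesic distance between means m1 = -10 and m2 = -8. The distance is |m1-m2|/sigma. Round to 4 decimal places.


On the fixed-variance normal subfamily, geodesic distance = |m1-m2|/sigma.
|-10 - -8| = 2.
sigma = 2.
d = 2/2 = 1.0000

1.0000


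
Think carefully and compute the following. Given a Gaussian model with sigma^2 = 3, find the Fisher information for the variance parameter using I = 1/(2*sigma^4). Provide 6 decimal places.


Fisher information for variance: I(sigma^2) = 1/(2*sigma^4).
sigma^2 = 3, so sigma^4 = 9.
I = 1/(2*9) = 1/18 = 0.055556

0.055556


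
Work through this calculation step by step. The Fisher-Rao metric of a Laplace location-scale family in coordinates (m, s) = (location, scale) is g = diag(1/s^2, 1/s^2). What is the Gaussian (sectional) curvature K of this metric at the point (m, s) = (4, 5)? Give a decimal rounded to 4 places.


The metric has the form g = (A dm^2 + B ds^2)/s^2 with A = 1, B = 1.
Substitute u = sqrt(A/B)*m: g = B*(du^2 + ds^2)/s^2, i.e. B times the
Poincare upper half-plane metric, which has constant Gaussian curvature -1.
Scaling a 2D metric by a constant c divides the Gaussian curvature by c,
so K = -1/B = -1/(1) = -1.0000 everywhere (the point (m, s) = (4, 5) is irrelevant:
the curvature is constant).
The requested Gaussian curvature is K = -1.0000.

-1.0000


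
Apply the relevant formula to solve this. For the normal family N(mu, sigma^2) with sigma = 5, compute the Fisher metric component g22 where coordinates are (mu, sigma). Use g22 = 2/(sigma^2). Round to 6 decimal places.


For the 2-parameter normal family, the Fisher metric has:
  g11 = 1/sigma^2, g22 = 2/sigma^2.
sigma = 5, sigma^2 = 25.
g22 = 0.080000

0.080000


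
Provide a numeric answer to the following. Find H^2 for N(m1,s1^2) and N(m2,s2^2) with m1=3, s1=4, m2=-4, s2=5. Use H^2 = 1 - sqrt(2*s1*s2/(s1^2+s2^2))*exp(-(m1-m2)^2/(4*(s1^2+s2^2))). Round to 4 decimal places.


Squared Hellinger distance for Gaussians:
H^2 = 1 - sqrt(2*s1*s2/(s1^2+s2^2)) * exp(-(m1-m2)^2/(4*(s1^2+s2^2))).
s1^2 = 16, s2^2 = 25, s1^2+s2^2 = 41.
sqrt(2*4*5/(41)) = 0.98773.
(m1-m2)^2 = (7)^2 = 49.
exp(-49/(4*41)) = exp(-0.29878) = 0.741722.
H^2 = 1 - 0.98773*0.741722 = 0.2674

0.2674


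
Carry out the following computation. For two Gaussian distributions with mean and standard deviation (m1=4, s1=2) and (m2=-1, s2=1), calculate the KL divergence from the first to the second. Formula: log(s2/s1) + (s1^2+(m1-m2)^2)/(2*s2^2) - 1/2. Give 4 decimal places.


KL divergence between normal distributions:
KL = log(s2/s1) + (s1^2 + (m1-m2)^2)/(2*s2^2) - 1/2.
log(1/2) = -0.693147.
(2^2 + (4--1)^2)/(2*1^2) = (4 + 25)/2 = 14.5.
KL = -0.693147 + 14.5 - 0.5 = 13.3069

13.3069


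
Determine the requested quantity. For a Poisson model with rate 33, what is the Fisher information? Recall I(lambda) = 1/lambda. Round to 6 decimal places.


Fisher information for Poisson: I(lambda) = 1/lambda.
lambda = 33.
I(lambda) = 1/33 = 0.030303

0.030303


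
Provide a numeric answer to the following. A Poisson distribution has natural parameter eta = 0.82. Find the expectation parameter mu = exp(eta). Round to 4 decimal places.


Expectation parameter for Poisson exponential family:
mu = exp(eta).
eta = 0.82.
mu = exp(0.82) = 2.2705

2.2705


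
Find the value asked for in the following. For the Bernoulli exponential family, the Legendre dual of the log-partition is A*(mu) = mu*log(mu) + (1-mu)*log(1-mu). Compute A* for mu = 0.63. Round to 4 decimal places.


Legendre transform for Bernoulli:
A*(mu) = mu*log(mu) + (1-mu)*log(1-mu).
mu = 0.63, 1-mu = 0.37.
mu*log(mu) = 0.63*log(0.63) = -0.291082.
(1-mu)*log(1-mu) = 0.37*log(0.37) = -0.367873.
A* = -0.291082 + -0.367873 = -0.6590

-0.6590


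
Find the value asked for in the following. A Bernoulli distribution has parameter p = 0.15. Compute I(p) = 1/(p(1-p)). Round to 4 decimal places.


For Bernoulli(p), Fisher information is I(p) = 1/(p*(1-p)).
p = 0.15, 1-p = 0.85.
p*(1-p) = 0.1275.
I(p) = 1/0.1275 = 7.8431

7.8431


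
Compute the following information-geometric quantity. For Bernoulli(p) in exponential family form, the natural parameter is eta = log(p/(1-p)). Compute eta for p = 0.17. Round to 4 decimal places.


Natural parameter for Bernoulli: eta = log(p/(1-p)).
p = 0.17, 1-p = 0.83.
p/(1-p) = 0.204819.
eta = log(0.204819) = -1.5856

-1.5856


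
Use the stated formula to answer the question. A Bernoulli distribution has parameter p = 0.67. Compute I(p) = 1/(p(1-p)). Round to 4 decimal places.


For Bernoulli(p), Fisher information is I(p) = 1/(p*(1-p)).
p = 0.67, 1-p = 0.33.
p*(1-p) = 0.2211.
I(p) = 1/0.2211 = 4.5228

4.5228


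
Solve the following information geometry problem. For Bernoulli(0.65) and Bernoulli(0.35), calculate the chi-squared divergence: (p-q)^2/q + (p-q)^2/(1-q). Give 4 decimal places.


Chi-squared divergence between Bernoulli distributions:
chi^2 = (p-q)^2/q + (p-q)^2/(1-q).
p = 0.65, q = 0.35, p-q = 0.3.
(p-q)^2 = 0.09.
term1 = 0.09/0.35 = 0.257143.
term2 = 0.09/0.65 = 0.138462.
chi^2 = 0.257143 + 0.138462 = 0.3956

0.3956


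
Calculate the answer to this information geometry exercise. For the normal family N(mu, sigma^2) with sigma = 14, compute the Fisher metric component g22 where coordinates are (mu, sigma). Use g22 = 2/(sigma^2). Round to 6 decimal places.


For the 2-parameter normal family, the Fisher metric has:
  g11 = 1/sigma^2, g22 = 2/sigma^2.
sigma = 14, sigma^2 = 196.
g22 = 0.010204

0.010204


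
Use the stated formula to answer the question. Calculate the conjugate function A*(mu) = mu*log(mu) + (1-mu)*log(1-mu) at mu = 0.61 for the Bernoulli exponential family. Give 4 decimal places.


Legendre transform for Bernoulli:
A*(mu) = mu*log(mu) + (1-mu)*log(1-mu).
mu = 0.61, 1-mu = 0.39.
mu*log(mu) = 0.61*log(0.61) = -0.301521.
(1-mu)*log(1-mu) = 0.39*log(0.39) = -0.367227.
A* = -0.301521 + -0.367227 = -0.6687

-0.6687


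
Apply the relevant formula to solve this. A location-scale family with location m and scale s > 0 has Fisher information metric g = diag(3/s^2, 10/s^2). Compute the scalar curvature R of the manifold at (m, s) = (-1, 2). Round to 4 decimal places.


The metric has the form g = (A dm^2 + B ds^2)/s^2 with A = 3, B = 10.
Substitute u = sqrt(A/B)*m: g = B*(du^2 + ds^2)/s^2, i.e. B times the
Poincare upper half-plane metric, which has constant Gaussian curvature -1.
Scaling a 2D metric by a constant c divides the Gaussian curvature by c,
so K = -1/B = -1/(10) = -0.1000 everywhere (the point (m, s) = (-1, 2) is irrelevant:
the curvature is constant).
Scalar curvature in dimension 2: R = 2K = -2/(10) = -0.2000.

-0.2000


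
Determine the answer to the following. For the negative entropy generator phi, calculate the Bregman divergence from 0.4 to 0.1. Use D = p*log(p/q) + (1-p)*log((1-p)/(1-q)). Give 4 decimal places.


Bregman divergence with negative entropy generator:
D = p*log(p/q) + (1-p)*log((1-p)/(1-q)).
p = 0.4, q = 0.1.
p*log(p/q) = 0.4*log(0.4/0.1) = 0.554518.
(1-p)*log((1-p)/(1-q)) = 0.6*log(0.6/0.9) = -0.243279.
D = 0.554518 + -0.243279 = 0.3112

0.3112


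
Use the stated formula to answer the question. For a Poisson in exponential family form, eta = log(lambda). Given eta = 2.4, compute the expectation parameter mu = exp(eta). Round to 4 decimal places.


Expectation parameter for Poisson exponential family:
mu = exp(eta).
eta = 2.4.
mu = exp(2.4) = 11.0232

11.0232


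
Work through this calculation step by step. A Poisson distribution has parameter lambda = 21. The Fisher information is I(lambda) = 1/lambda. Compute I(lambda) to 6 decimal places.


Fisher information for Poisson: I(lambda) = 1/lambda.
lambda = 21.
I(lambda) = 1/21 = 0.047619

0.047619


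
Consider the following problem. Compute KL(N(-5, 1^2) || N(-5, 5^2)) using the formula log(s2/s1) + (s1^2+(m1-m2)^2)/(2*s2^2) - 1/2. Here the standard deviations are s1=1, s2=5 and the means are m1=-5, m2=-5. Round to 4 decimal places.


KL divergence between normal distributions:
KL = log(s2/s1) + (s1^2 + (m1-m2)^2)/(2*s2^2) - 1/2.
log(5/1) = 1.609438.
(1^2 + (-5--5)^2)/(2*5^2) = (1 + 0)/50 = 0.02.
KL = 1.609438 + 0.02 - 0.5 = 1.1294

1.1294


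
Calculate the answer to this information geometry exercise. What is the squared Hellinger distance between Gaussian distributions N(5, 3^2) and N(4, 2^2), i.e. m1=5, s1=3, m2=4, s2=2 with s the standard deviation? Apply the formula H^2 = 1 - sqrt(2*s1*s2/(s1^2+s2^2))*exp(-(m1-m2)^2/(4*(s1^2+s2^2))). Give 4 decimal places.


Squared Hellinger distance for Gaussians:
H^2 = 1 - sqrt(2*s1*s2/(s1^2+s2^2)) * exp(-(m1-m2)^2/(4*(s1^2+s2^2))).
s1^2 = 9, s2^2 = 4, s1^2+s2^2 = 13.
sqrt(2*3*2/(13)) = 0.960769.
(m1-m2)^2 = (1)^2 = 1.
exp(-1/(4*13)) = exp(-0.019231) = 0.980953.
H^2 = 1 - 0.960769*0.980953 = 0.0575

0.0575


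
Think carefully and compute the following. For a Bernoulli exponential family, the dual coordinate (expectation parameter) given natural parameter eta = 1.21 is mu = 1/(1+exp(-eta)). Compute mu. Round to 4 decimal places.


Dual coordinate (expectation parameter) for Bernoulli:
mu = 1/(1+exp(-eta)).
eta = 1.21.
exp(-eta) = exp(-1.21) = 0.298197.
mu = 1/(1+0.298197) = 0.7703

0.7703


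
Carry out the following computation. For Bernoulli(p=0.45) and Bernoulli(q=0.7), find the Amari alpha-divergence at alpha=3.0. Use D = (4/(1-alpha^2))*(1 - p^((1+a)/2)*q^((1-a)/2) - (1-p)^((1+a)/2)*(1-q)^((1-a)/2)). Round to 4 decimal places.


Amari alpha-divergence:
D = (4/(1-alpha^2))*(1 - p^((1+a)/2)*q^((1-a)/2) - (1-p)^((1+a)/2)*(1-q)^((1-a)/2)).
alpha = 3.0, p = 0.45, q = 0.7.
e1 = (1+alpha)/2 = 2.0, e2 = (1-alpha)/2 = -1.0.
t1 = p^e1 * q^e2 = 0.45^2.0 * 0.7^-1.0 = 0.289286.
t2 = (1-p)^e1 * (1-q)^e2 = 0.55^2.0 * 0.3^-1.0 = 1.008333.
4/(1-alpha^2) = -0.5.
D = -0.5*(1 - 0.289286 - 1.008333) = 0.1488

0.1488


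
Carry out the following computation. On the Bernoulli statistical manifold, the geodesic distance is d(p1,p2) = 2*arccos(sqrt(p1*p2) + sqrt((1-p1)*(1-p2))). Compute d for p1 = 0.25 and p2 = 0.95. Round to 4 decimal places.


Geodesic distance on Bernoulli manifold:
d(p1,p2) = 2*arccos(sqrt(p1*p2) + sqrt((1-p1)*(1-p2))).
sqrt(p1*p2) = sqrt(0.25*0.95) = 0.48734.
sqrt((1-p1)*(1-p2)) = sqrt(0.75*0.05) = 0.193649.
arg = 0.48734 + 0.193649 = 0.680989.
d = 2*arccos(0.680989) = 1.6434

1.6434


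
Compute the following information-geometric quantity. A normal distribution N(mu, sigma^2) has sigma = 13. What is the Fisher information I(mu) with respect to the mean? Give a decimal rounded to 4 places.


The Fisher information for the mean of a normal distribution is I(mu) = 1/sigma^2.
sigma = 13, so sigma^2 = 169.
I(mu) = 1/169 = 0.0059

0.0059


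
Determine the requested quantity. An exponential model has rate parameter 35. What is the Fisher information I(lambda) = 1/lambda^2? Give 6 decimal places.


Fisher information for exponential: I(lambda) = 1/lambda^2.
lambda = 35, lambda^2 = 1225.
I = 1/1225 = 0.000816

0.000816


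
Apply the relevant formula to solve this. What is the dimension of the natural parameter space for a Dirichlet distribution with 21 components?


Exponential family dimension calculation:
Dirichlet with 21 components has 21 natural parameters.

21


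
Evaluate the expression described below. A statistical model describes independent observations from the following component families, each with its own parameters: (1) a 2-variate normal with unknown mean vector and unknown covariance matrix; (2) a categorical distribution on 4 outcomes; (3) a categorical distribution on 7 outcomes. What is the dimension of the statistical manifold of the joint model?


The dimension of a statistical manifold equals the number of free
(independent) real parameters of the model. For a product of independent
blocks the parameter counts add.
- 2-variate normal: 2 (mean) + 2*3/2 = 3 (symmetric covariance) = 5.
- categorical on 4 outcomes (probabilities sum to 1): 4-1 = 3.
- categorical on 7 outcomes (probabilities sum to 1): 7-1 = 6.
Total = 5 + 3 + 6 = 14.
Dimension = 14

14


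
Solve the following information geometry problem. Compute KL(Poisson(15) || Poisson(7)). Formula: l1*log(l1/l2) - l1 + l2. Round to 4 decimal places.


KL divergence for Poisson:
KL = l1*log(l1/l2) - l1 + l2.
l1 = 15, l2 = 7.
log(15/7) = 0.76214.
l1*log(l1/l2) = 15 * 0.76214 = 11.432101.
KL = 11.432101 - 15 + 7 = 3.4321

3.4321


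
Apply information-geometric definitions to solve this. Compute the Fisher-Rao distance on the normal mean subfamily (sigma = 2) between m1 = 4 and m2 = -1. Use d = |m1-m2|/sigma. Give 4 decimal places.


On the fixed-variance normal subfamily, geodesic distance = |m1-m2|/sigma.
|4 - -1| = 5.
sigma = 2.
d = 5/2 = 2.5000

2.5000


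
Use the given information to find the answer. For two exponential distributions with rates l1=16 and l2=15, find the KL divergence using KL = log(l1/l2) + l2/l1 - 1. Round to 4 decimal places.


KL divergence for exponential family:
KL = log(l1/l2) + l2/l1 - 1.
log(16/15) = 0.064539.
15/16 = 0.9375.
KL = 0.064539 + 0.9375 - 1 = 0.0020

0.0020


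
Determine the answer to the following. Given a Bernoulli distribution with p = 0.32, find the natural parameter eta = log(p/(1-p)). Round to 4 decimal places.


Natural parameter for Bernoulli: eta = log(p/(1-p)).
p = 0.32, 1-p = 0.68.
p/(1-p) = 0.470588.
eta = log(0.470588) = -0.7538

-0.7538


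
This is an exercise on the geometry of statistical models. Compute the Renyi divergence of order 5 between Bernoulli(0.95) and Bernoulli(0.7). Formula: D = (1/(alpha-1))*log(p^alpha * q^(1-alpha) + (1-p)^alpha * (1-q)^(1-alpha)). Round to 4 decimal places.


Renyi divergence of order alpha between Bernoulli distributions:
D = (1/(alpha-1))*log(p^alpha * q^(1-alpha) + (1-p)^alpha * (1-q)^(1-alpha)).
alpha = 5, p = 0.95, q = 0.7.
p^alpha * q^(1-alpha) = 0.95^5 * 0.7^-4 = 3.222744.
(1-p)^alpha * (1-q)^(1-alpha) = 0.05^5 * 0.3^-4 = 3.9e-05.
sum = 3.222744 + 3.9e-05 = 3.222783.
D = (1/4)*log(3.222783) = 0.2926

0.2926


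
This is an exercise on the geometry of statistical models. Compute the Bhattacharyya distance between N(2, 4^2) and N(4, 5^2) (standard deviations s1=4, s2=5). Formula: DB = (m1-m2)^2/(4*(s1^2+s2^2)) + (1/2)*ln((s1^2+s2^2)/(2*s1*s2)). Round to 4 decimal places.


Bhattacharyya distance between two Gaussians:
DB = (m1-m2)^2/(4*(s1^2+s2^2)) + (1/2)*ln((s1^2+s2^2)/(2*s1*s2)).
(m1-m2)^2 = (-2)^2 = 4.
s1^2+s2^2 = 16 + 25 = 41.
term1 = 4/164 = 0.02439.
term2 = 0.5*ln(41/40.0) = 0.012346.
DB = 0.02439 + 0.012346 = 0.0367

0.0367


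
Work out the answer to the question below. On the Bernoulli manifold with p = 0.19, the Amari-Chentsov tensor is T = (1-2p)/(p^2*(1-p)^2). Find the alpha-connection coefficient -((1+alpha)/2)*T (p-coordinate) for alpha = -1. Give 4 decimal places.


Skewness (Amari-Chentsov) tensor: T = (1-2p)/(p^2*(1-p)^2).
p = 0.19, 1-2p = 0.62, p^2 = 0.0361, (1-p)^2 = 0.6561.
T = 0.62/(0.0361 * 0.6561) = 26.176673.
In the p-coordinate, Gamma^(alpha) = Gamma^(0) - (alpha/2)*T with Gamma^(0) = (1/2)*g'(p) = -T/2,
so Gamma^(alpha) = -((1+alpha)/2)*T.
alpha = -1, -(1+alpha)/2 = 0.0.
Gamma = 0.0 * 26.176673 = 0.0000

0.0000


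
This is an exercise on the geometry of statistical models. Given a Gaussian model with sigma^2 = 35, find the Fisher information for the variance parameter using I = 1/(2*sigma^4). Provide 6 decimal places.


Fisher information for variance: I(sigma^2) = 1/(2*sigma^4).
sigma^2 = 35, so sigma^4 = 1225.
I = 1/(2*1225) = 1/2450 = 0.000408

0.000408


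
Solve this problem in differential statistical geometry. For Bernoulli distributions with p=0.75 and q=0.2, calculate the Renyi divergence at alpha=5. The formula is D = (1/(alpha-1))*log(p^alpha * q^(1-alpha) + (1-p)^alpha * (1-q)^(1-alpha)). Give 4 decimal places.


Renyi divergence of order alpha between Bernoulli distributions:
D = (1/(alpha-1))*log(p^alpha * q^(1-alpha) + (1-p)^alpha * (1-q)^(1-alpha)).
alpha = 5, p = 0.75, q = 0.2.
p^alpha * q^(1-alpha) = 0.75^5 * 0.2^-4 = 148.31543.
(1-p)^alpha * (1-q)^(1-alpha) = 0.25^5 * 0.8^-4 = 0.002384.
sum = 148.31543 + 0.002384 = 148.317814.
D = (1/4)*log(148.317814) = 1.2498

1.2498


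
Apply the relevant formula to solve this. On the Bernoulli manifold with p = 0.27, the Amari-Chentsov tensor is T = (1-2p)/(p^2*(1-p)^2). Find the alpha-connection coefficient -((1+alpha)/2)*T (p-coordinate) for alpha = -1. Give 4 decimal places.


Skewness (Amari-Chentsov) tensor: T = (1-2p)/(p^2*(1-p)^2).
p = 0.27, 1-2p = 0.46, p^2 = 0.0729, (1-p)^2 = 0.5329.
T = 0.46/(0.0729 * 0.5329) = 11.840896.
In the p-coordinate, Gamma^(alpha) = Gamma^(0) - (alpha/2)*T with Gamma^(0) = (1/2)*g'(p) = -T/2,
so Gamma^(alpha) = -((1+alpha)/2)*T.
alpha = -1, -(1+alpha)/2 = 0.0.
Gamma = 0.0 * 11.840896 = 0.0000

0.0000


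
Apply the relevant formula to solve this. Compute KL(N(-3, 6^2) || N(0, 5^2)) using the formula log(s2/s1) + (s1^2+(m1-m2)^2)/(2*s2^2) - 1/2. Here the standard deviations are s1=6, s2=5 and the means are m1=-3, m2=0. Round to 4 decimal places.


KL divergence between normal distributions:
KL = log(s2/s1) + (s1^2 + (m1-m2)^2)/(2*s2^2) - 1/2.
log(5/6) = -0.182322.
(6^2 + (-3-0)^2)/(2*5^2) = (36 + 9)/50 = 0.9.
KL = -0.182322 + 0.9 - 0.5 = 0.2177

0.2177


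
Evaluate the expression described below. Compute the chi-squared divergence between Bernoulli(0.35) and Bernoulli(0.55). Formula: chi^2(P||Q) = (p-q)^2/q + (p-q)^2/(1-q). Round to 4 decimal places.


Chi-squared divergence between Bernoulli distributions:
chi^2 = (p-q)^2/q + (p-q)^2/(1-q).
p = 0.35, q = 0.55, p-q = -0.2.
(p-q)^2 = 0.04.
term1 = 0.04/0.55 = 0.072727.
term2 = 0.04/0.45 = 0.088889.
chi^2 = 0.072727 + 0.088889 = 0.1616

0.1616


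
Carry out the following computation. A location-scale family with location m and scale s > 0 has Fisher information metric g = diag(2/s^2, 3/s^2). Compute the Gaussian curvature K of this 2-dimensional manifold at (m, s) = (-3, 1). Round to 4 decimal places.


The metric has the form g = (A dm^2 + B ds^2)/s^2 with A = 2, B = 3.
Substitute u = sqrt(A/B)*m: g = B*(du^2 + ds^2)/s^2, i.e. B times the
Poincare upper half-plane metric, which has constant Gaussian curvature -1.
Scaling a 2D metric by a constant c divides the Gaussian curvature by c,
so K = -1/B = -1/(3) = -0.3333 everywhere (the point (m, s) = (-3, 1) is irrelevant:
the curvature is constant).
The requested Gaussian curvature is K = -0.3333.

-0.3333


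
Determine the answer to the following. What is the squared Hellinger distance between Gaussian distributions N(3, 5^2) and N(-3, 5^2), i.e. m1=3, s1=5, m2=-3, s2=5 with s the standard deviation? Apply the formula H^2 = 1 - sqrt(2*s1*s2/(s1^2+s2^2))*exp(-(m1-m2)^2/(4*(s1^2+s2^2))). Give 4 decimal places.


Squared Hellinger distance for Gaussians:
H^2 = 1 - sqrt(2*s1*s2/(s1^2+s2^2)) * exp(-(m1-m2)^2/(4*(s1^2+s2^2))).
s1^2 = 25, s2^2 = 25, s1^2+s2^2 = 50.
sqrt(2*5*5/(50)) = 1.0.
(m1-m2)^2 = (6)^2 = 36.
exp(-36/(4*50)) = exp(-0.18) = 0.83527.
H^2 = 1 - 1.0*0.83527 = 0.1647

0.1647


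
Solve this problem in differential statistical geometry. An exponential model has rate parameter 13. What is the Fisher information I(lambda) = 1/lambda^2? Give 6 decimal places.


Fisher information for exponential: I(lambda) = 1/lambda^2.
lambda = 13, lambda^2 = 169.
I = 1/169 = 0.005917

0.005917


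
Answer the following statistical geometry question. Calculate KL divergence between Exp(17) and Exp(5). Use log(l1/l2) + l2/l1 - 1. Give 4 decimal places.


KL divergence for exponential family:
KL = log(l1/l2) + l2/l1 - 1.
log(17/5) = 1.223775.
5/17 = 0.294118.
KL = 1.223775 + 0.294118 - 1 = 0.5179

0.5179


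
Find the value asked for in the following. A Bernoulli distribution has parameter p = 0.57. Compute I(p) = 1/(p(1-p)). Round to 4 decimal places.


For Bernoulli(p), Fisher information is I(p) = 1/(p*(1-p)).
p = 0.57, 1-p = 0.43.
p*(1-p) = 0.2451.
I(p) = 1/0.2451 = 4.0800

4.0800


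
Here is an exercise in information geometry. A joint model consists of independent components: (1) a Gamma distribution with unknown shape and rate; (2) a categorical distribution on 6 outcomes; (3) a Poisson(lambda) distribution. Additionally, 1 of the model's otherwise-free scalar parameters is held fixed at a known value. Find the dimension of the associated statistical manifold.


The dimension of a statistical manifold equals the number of free
(independent) real parameters of the model. For a product of independent
blocks the parameter counts add.
- Gamma (shape, rate): 2.
- categorical on 6 outcomes (probabilities sum to 1): 6-1 = 5.
- Poisson (lambda): 1.
Total = 2 + 5 + 1 = 8.
1 parameter(s) fixed at known values: 8 - 1 = 7.
Dimension = 7

7


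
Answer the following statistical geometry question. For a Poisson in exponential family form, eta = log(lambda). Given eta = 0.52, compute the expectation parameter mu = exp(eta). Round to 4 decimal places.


Expectation parameter for Poisson exponential family:
mu = exp(eta).
eta = 0.52.
mu = exp(0.52) = 1.6820

1.6820


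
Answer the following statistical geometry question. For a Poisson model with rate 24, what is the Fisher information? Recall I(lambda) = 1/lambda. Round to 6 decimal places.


Fisher information for Poisson: I(lambda) = 1/lambda.
lambda = 24.
I(lambda) = 1/24 = 0.041667

0.041667


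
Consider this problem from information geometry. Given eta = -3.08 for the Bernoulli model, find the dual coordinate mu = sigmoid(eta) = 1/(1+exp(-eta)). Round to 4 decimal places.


Dual coordinate (expectation parameter) for Bernoulli:
mu = 1/(1+exp(-eta)).
eta = -3.08.
exp(-eta) = exp(3.08) = 21.758402.
mu = 1/(1+21.758402) = 0.0439

0.0439


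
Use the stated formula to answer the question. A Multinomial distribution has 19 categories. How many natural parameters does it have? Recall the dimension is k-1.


Exponential family dimension calculation:
For Multinomial with k=19 categories, dim = k-1 = 18.

18


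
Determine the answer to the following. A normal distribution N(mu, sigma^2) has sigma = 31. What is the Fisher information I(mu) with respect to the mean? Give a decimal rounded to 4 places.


The Fisher information for the mean of a normal distribution is I(mu) = 1/sigma^2.
sigma = 31, so sigma^2 = 961.
I(mu) = 1/961 = 0.0010

0.0010


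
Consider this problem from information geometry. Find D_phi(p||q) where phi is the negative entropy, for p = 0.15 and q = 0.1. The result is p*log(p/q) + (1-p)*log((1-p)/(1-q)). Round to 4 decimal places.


Bregman divergence with negative entropy generator:
D = p*log(p/q) + (1-p)*log((1-p)/(1-q)).
p = 0.15, q = 0.1.
p*log(p/q) = 0.15*log(0.15/0.1) = 0.06082.
(1-p)*log((1-p)/(1-q)) = 0.85*log(0.85/0.9) = -0.048585.
D = 0.06082 + -0.048585 = 0.0122

0.0122
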